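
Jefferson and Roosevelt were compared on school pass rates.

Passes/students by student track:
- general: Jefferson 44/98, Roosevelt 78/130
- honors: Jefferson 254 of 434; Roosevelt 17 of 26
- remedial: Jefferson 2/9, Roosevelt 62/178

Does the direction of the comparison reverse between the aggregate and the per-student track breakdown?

Yes

General: Jefferson 44/98 = 44.9%, Roosevelt 78/130 = 60.0% → Roosevelt
Honors: Jefferson 254/434 = 58.5%, Roosevelt 17/26 = 65.4% → Roosevelt
Remedial: Jefferson 2/9 = 22.2%, Roosevelt 62/178 = 34.8% → Roosevelt
Overall: Jefferson 300/541 = 55.5%, Roosevelt 157/334 = 47.0% → Jefferson
Roosevelt wins each student group but Jefferson wins overall — the comparison reverses. Roosevelt's students skew toward remedial, which has a lower base rate.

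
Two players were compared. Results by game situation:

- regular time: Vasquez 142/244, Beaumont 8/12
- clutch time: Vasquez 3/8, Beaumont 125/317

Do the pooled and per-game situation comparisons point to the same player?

No

Regular time: Vasquez 142/244 = 58.2%, Beaumont 8/12 = 66.7% → Beaumont
Clutch time: Vasquez 3/8 = 37.5%, Beaumont 125/317 = 39.4% → Beaumont
Overall: Vasquez 145/252 = 57.5%, Beaumont 133/329 = 40.4% → Vasquez
Beaumont wins each game group but Vasquez wins overall — the comparison reverses. Beaumont's attempts skew toward clutch time, which has a lower base rate.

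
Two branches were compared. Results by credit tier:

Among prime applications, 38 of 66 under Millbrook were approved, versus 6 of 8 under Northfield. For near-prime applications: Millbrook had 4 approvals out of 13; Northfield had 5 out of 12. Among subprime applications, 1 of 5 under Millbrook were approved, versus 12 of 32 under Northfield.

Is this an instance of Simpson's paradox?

Yes

Prime: Millbrook 38/66 = 57.6%, Northfield 6/8 = 75.0% → Northfield
Near-prime: Millbrook 4/13 = 30.8%, Northfield 5/12 = 41.7% → Northfield
Subprime: Millbrook 1/5 = 20.0%, Northfield 12/32 = 37.5% → Northfield
Overall: Millbrook 43/84 = 51.2%, Northfield 23/52 = 44.2% → Millbrook
Northfield wins each credit group but Millbrook wins overall — the comparison reverses. Northfield's applications skew toward subprime, which has a lower base rate.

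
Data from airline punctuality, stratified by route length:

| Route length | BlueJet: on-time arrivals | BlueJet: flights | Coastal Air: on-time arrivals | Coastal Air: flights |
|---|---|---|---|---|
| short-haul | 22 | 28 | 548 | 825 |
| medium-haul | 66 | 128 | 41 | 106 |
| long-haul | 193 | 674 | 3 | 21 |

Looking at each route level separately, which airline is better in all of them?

BlueJet

Short-haul: BlueJet 22/28 = 78.6%, Coastal Air 548/825 = 66.4% → BlueJet
Medium-haul: BlueJet 66/128 = 51.6%, Coastal Air 41/106 = 38.7% → BlueJet
Long-haul: BlueJet 193/674 = 28.6%, Coastal Air 3/21 = 14.3% → BlueJet
BlueJet has the higher rate in all 3 groups.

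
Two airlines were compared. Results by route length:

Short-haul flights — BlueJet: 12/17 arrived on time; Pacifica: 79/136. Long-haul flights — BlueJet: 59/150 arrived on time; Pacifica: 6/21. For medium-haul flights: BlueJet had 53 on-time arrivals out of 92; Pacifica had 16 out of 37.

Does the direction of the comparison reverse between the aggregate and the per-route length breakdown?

Short-haul: BlueJet 12/17 = 70.6%, Pacifica 79/136 = 58.1% → BlueJet
Long-haul: BlueJet 59/150 = 39.3%, Pacifica 6/21 = 28.6% → BlueJet
Medium-haul: BlueJet 53/92 = 57.6%, Pacifica 16/37 = 43.2% → BlueJet
Overall: BlueJet 124/259 = 47.9%, Pacifica 101/194 = 52.1% → Pacifica
BlueJet wins each route group but Pacifica wins overall — the comparison reverses. BlueJet's flights skew toward long-haul, which has a lower base rate.

Yes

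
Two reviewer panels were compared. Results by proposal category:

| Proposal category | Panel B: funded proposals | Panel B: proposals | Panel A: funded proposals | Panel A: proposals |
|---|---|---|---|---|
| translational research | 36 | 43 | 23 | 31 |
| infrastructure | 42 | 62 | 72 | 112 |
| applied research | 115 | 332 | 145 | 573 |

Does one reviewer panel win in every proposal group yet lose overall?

No

Translational research: Panel B 36/43 = 83.7%, Panel A 23/31 = 74.2% → Panel B
Infrastructure: Panel B 42/62 = 67.7%, Panel A 72/112 = 64.3% → Panel B
Applied research: Panel B 115/332 = 34.6%, Panel A 145/573 = 25.3% → Panel B
Overall: Panel B 193/437 = 44.2%, Panel A 240/716 = 33.5% → Panel B
Panel B wins overall and in every proposal group — no reversal.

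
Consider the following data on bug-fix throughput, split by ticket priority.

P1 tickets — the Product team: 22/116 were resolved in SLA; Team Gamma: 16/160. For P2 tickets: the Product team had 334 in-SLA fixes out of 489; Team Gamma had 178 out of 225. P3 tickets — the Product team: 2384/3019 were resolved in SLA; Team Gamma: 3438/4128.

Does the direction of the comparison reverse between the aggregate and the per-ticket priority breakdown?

No

P1: the Product team 22/116 = 19.0%, Team Gamma 16/160 = 10.0% → the Product team
P2: the Product team 334/489 = 68.3%, Team Gamma 178/225 = 79.1% → Team Gamma
P3: the Product team 2384/3019 = 79.0%, Team Gamma 3438/4128 = 83.3% → Team Gamma
Overall: the Product team 2740/3624 = 75.6%, Team Gamma 3632/4513 = 80.5% → Team Gamma
Neither sweeps: the Product team wins 1 of 3 groups, Team Gamma wins 2. Team Gamma wins overall but not every group — no Simpson reversal.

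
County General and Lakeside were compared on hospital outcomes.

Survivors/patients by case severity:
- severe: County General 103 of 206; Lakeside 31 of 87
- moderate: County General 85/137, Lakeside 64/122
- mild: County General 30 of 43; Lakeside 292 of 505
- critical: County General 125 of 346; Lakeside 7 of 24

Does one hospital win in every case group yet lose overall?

Yes

Severe: County General 103/206 = 50.0%, Lakeside 31/87 = 35.6% → County General
Moderate: County General 85/137 = 62.0%, Lakeside 64/122 = 52.5% → County General
Mild: County General 30/43 = 69.8%, Lakeside 292/505 = 57.8% → County General
Critical: County General 125/346 = 36.1%, Lakeside 7/24 = 29.2% → County General
Overall: County General 343/732 = 46.9%, Lakeside 394/738 = 53.4% → Lakeside
County General wins each case group but Lakeside wins overall — the comparison reverses. County General's patients skew toward critical, which has a lower base rate.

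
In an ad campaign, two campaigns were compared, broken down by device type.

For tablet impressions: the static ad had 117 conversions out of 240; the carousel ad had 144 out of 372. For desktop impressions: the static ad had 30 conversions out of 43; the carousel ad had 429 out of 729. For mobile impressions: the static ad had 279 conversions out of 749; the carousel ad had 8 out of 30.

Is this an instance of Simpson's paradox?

Tablet: the static ad 117/240 = 48.8%, the carousel ad 144/372 = 38.7% → the static ad
Desktop: the static ad 30/43 = 69.8%, the carousel ad 429/729 = 58.8% → the static ad
Mobile: the static ad 279/749 = 37.2%, the carousel ad 8/30 = 26.7% → the static ad
Overall: the static ad 426/1032 = 41.3%, the carousel ad 581/1131 = 51.4% → the carousel ad
The static ad wins each device group but the carousel ad wins overall — the comparison reverses. The static ad's impressions skew toward mobile, which has a lower base rate.

Yes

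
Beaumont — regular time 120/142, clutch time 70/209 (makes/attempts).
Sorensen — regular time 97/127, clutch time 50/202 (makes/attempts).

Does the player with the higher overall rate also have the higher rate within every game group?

Regular time: Beaumont 120/142 = 84.5%, Sorensen 97/127 = 76.4% → Beaumont
Clutch time: Beaumont 70/209 = 33.5%, Sorensen 50/202 = 24.8% → Beaumont
Overall: Beaumont 190/351 = 54.1%, Sorensen 147/329 = 44.7% → Beaumont
Beaumont wins overall and in every game group — no reversal.

Yes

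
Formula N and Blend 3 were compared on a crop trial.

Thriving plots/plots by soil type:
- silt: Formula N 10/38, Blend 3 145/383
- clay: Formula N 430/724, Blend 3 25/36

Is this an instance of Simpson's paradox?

Yes

Silt: Formula N 10/38 = 26.3%, Blend 3 145/383 = 37.9% → Blend 3
Clay: Formula N 430/724 = 59.4%, Blend 3 25/36 = 69.4% → Blend 3
Overall: Formula N 440/762 = 57.7%, Blend 3 170/419 = 40.6% → Formula N
Blend 3 wins each soil group but Formula N wins overall — the comparison reverses. Blend 3's plots skew toward silt, which has a lower base rate.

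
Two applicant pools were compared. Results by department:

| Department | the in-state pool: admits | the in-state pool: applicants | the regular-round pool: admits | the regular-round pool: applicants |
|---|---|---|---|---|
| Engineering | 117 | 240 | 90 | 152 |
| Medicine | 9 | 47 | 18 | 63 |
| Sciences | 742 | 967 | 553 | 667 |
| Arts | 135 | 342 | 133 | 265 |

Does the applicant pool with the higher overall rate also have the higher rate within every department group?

Engineering: the in-state pool 117/240 = 48.8%, the regular-round pool 90/152 = 59.2% → the regular-round pool
Medicine: the in-state pool 9/47 = 19.1%, the regular-round pool 18/63 = 28.6% → the regular-round pool
Sciences: the in-state pool 742/967 = 76.7%, the regular-round pool 553/667 = 82.9% → the regular-round pool
Arts: the in-state pool 135/342 = 39.5%, the regular-round pool 133/265 = 50.2% → the regular-round pool
Overall: the in-state pool 1003/1596 = 62.8%, the regular-round pool 794/1147 = 69.2% → the regular-round pool
The regular-round pool wins overall and in every department group — no reversal.

Yes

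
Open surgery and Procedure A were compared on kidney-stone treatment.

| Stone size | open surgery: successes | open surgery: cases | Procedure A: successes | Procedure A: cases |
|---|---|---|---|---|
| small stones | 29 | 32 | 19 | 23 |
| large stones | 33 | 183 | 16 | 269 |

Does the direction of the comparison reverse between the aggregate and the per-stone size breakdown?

Small stones: open surgery 29/32 = 90.6%, Procedure A 19/23 = 82.6% → open surgery
Large stones: open surgery 33/183 = 18.0%, Procedure A 16/269 = 5.9% → open surgery
Overall: open surgery 62/215 = 28.8%, Procedure A 35/292 = 12.0% → open surgery
Open surgery wins overall and in every stone group — no reversal.

No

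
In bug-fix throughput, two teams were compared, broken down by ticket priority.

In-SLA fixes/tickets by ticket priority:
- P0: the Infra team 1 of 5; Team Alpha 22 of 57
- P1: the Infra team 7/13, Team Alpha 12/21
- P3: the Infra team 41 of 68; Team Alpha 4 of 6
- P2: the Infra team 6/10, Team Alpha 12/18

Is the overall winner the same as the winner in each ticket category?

P0: the Infra team 1/5 = 20.0%, Team Alpha 22/57 = 38.6% → Team Alpha
P1: the Infra team 7/13 = 53.8%, Team Alpha 12/21 = 57.1% → Team Alpha
P3: the Infra team 41/68 = 60.3%, Team Alpha 4/6 = 66.7% → Team Alpha
P2: the Infra team 6/10 = 60.0%, Team Alpha 12/18 = 66.7% → Team Alpha
Overall: the Infra team 55/96 = 57.3%, Team Alpha 50/102 = 49.0% → the Infra team
Team Alpha wins each ticket group but the Infra team wins overall — the comparison reverses. Team Alpha's tickets skew toward P0, which has a lower base rate.

No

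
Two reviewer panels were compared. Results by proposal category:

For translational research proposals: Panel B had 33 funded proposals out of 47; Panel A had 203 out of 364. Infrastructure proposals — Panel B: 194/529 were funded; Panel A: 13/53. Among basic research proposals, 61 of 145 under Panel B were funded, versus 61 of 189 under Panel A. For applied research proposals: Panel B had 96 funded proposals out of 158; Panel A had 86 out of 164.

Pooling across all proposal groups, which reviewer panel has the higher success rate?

Panel A

Translational research: Panel B 33/47 = 70.2%, Panel A 203/364 = 55.8% → Panel B
Infrastructure: Panel B 194/529 = 36.7%, Panel A 13/53 = 24.5% → Panel B
Basic research: Panel B 61/145 = 42.1%, Panel A 61/189 = 32.3% → Panel B
Applied research: Panel B 96/158 = 60.8%, Panel A 86/164 = 52.4% → Panel B
Overall: Panel B 384/879 = 43.7%, Panel A 363/770 = 47.1% → Panel A
(Panel B wins every proposal group but Panel A wins overall — Panel B's proposals skew toward the low-rate infrastructure group.)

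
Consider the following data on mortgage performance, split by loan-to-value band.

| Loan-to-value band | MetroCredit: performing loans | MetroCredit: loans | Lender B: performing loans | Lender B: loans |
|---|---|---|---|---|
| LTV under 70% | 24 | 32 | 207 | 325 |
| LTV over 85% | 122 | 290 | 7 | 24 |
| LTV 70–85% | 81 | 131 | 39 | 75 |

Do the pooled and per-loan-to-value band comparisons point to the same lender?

No

LTV under 70%: MetroCredit 24/32 = 75.0%, Lender B 207/325 = 63.7% → MetroCredit
LTV over 85%: MetroCredit 122/290 = 42.1%, Lender B 7/24 = 29.2% → MetroCredit
LTV 70–85%: MetroCredit 81/131 = 61.8%, Lender B 39/75 = 52.0% → MetroCredit
Overall: MetroCredit 227/453 = 50.1%, Lender B 253/424 = 59.7% → Lender B
MetroCredit wins each loan-to-value group but Lender B wins overall — the comparison reverses. MetroCredit's loans skew toward LTV over 85%, which has a lower base rate.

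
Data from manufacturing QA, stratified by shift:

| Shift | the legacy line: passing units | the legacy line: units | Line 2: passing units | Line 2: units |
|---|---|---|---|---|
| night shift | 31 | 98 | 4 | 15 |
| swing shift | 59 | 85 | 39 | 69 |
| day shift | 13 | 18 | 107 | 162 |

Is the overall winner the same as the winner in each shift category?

No

Night shift: the legacy line 31/98 = 31.6%, Line 2 4/15 = 26.7% → the legacy line
Swing shift: the legacy line 59/85 = 69.4%, Line 2 39/69 = 56.5% → the legacy line
Day shift: the legacy line 13/18 = 72.2%, Line 2 107/162 = 66.0% → the legacy line
Overall: the legacy line 103/201 = 51.2%, Line 2 150/246 = 61.0% → Line 2
The legacy line wins each shift group but Line 2 wins overall — the comparison reverses. The legacy line's units skew toward night shift, which has a lower base rate.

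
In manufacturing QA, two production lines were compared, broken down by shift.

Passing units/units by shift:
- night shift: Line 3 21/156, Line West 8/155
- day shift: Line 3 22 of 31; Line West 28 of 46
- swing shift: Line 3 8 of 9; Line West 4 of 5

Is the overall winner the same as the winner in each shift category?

Yes

Night shift: Line 3 21/156 = 13.5%, Line West 8/155 = 5.2% → Line 3
Day shift: Line 3 22/31 = 71.0%, Line West 28/46 = 60.9% → Line 3
Swing shift: Line 3 8/9 = 88.9%, Line West 4/5 = 80.0% → Line 3
Overall: Line 3 51/196 = 26.0%, Line West 40/206 = 19.4% → Line 3
Line 3 wins overall and in every shift group — no reversal.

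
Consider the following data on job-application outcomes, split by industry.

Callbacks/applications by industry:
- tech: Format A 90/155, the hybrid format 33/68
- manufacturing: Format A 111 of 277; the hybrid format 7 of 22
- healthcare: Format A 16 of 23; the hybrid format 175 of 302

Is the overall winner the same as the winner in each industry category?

No

Tech: Format A 90/155 = 58.1%, the hybrid format 33/68 = 48.5% → Format A
Manufacturing: Format A 111/277 = 40.1%, the hybrid format 7/22 = 31.8% → Format A
Healthcare: Format A 16/23 = 69.6%, the hybrid format 175/302 = 57.9% → Format A
Overall: Format A 217/455 = 47.7%, the hybrid format 215/392 = 54.8% → the hybrid format
Format A wins each industry group but the hybrid format wins overall — the comparison reverses. Format A's applications skew toward manufacturing, which has a lower base rate.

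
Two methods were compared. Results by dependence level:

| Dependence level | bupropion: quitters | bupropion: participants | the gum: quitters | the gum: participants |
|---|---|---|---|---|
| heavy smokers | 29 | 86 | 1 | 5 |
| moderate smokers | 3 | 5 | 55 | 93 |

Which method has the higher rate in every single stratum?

bupropion

Heavy smokers: bupropion 29/86 = 33.7%, the gum 1/5 = 20.0% → bupropion
Moderate smokers: bupropion 3/5 = 60.0%, the gum 55/93 = 59.1% → bupropion
Bupropion has the higher rate in both groups.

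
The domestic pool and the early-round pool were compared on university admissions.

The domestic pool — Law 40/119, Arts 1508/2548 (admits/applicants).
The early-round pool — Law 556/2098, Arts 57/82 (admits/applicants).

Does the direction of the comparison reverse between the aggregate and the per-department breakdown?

No

Law: the domestic pool 40/119 = 33.6%, the early-round pool 556/2098 = 26.5% → the domestic pool
Arts: the domestic pool 1508/2548 = 59.2%, the early-round pool 57/82 = 69.5% → the early-round pool
Overall: the domestic pool 1548/2667 = 58.0%, the early-round pool 613/2180 = 28.1% → the domestic pool
Neither sweeps: the domestic pool wins 1 of 2 groups, the early-round pool wins 1. The domestic pool wins overall but not every group — no Simpson reversal.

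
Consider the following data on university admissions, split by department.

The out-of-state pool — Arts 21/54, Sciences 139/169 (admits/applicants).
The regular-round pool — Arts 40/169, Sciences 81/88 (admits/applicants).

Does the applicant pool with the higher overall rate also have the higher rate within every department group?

Arts: the out-of-state pool 21/54 = 38.9%, the regular-round pool 40/169 = 23.7% → the out-of-state pool
Sciences: the out-of-state pool 139/169 = 82.2%, the regular-round pool 81/88 = 92.0% → the regular-round pool
Overall: the out-of-state pool 160/223 = 71.7%, the regular-round pool 121/257 = 47.1% → the out-of-state pool
Neither sweeps: the out-of-state pool wins 1 of 2 groups, the regular-round pool wins 1. The out-of-state pool wins overall but not every group — no Simpson reversal.

No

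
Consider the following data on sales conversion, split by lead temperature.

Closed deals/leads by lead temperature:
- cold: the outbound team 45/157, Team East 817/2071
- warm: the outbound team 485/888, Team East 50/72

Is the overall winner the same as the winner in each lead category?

No

Cold: the outbound team 45/157 = 28.7%, Team East 817/2071 = 39.4% → Team East
Warm: the outbound team 485/888 = 54.6%, Team East 50/72 = 69.4% → Team East
Overall: the outbound team 530/1045 = 50.7%, Team East 867/2143 = 40.5% → the outbound team
Team East wins each lead group but the outbound team wins overall — the comparison reverses. Team East's leads skew toward cold, which has a lower base rate.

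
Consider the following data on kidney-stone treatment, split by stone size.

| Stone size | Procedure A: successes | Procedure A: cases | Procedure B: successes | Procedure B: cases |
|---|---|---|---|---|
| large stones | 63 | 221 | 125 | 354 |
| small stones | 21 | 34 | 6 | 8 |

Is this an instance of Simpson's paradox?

Large stones: Procedure A 63/221 = 28.5%, Procedure B 125/354 = 35.3% → Procedure B
Small stones: Procedure A 21/34 = 61.8%, Procedure B 6/8 = 75.0% → Procedure B
Overall: Procedure A 84/255 = 32.9%, Procedure B 131/362 = 36.2% → Procedure B
Procedure B wins overall and in every stone group — no reversal.

No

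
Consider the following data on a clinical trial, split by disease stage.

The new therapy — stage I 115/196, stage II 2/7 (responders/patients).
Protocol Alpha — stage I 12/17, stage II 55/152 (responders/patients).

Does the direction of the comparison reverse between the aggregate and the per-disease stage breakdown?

Stage I: the new therapy 115/196 = 58.7%, Protocol Alpha 12/17 = 70.6% → Protocol Alpha
Stage II: the new therapy 2/7 = 28.6%, Protocol Alpha 55/152 = 36.2% → Protocol Alpha
Overall: the new therapy 117/203 = 57.6%, Protocol Alpha 67/169 = 39.6% → the new therapy
Protocol Alpha wins each disease group but the new therapy wins overall — the comparison reverses. Protocol Alpha's patients skew toward stage II, which has a lower base rate.

Yes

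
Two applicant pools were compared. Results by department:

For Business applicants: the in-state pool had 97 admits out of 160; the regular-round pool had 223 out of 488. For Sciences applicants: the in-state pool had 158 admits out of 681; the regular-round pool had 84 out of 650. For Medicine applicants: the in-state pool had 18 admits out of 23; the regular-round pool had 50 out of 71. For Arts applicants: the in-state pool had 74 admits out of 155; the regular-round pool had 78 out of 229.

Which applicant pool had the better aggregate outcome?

the in-state pool

Business: the in-state pool 97/160 = 60.6%, the regular-round pool 223/488 = 45.7% → the in-state pool
Sciences: the in-state pool 158/681 = 23.2%, the regular-round pool 84/650 = 12.9% → the in-state pool
Medicine: the in-state pool 18/23 = 78.3%, the regular-round pool 50/71 = 70.4% → the in-state pool
Arts: the in-state pool 74/155 = 47.7%, the regular-round pool 78/229 = 34.1% → the in-state pool
Overall: the in-state pool 347/1019 = 34.1%, the regular-round pool 435/1438 = 30.3% → the in-state pool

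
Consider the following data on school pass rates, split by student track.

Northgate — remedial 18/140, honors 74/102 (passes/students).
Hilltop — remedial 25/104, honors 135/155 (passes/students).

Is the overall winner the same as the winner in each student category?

Remedial: Northgate 18/140 = 12.9%, Hilltop 25/104 = 24.0% → Hilltop
Honors: Northgate 74/102 = 72.5%, Hilltop 135/155 = 87.1% → Hilltop
Overall: Northgate 92/242 = 38.0%, Hilltop 160/259 = 61.8% → Hilltop
Hilltop wins overall and in every student group — no reversal.

Yes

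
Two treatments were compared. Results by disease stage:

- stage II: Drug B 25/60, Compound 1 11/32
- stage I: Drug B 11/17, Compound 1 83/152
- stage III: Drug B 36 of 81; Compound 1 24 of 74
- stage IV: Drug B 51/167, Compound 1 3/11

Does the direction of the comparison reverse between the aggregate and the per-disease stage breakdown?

Stage II: Drug B 25/60 = 41.7%, Compound 1 11/32 = 34.4% → Drug B
Stage I: Drug B 11/17 = 64.7%, Compound 1 83/152 = 54.6% → Drug B
Stage III: Drug B 36/81 = 44.4%, Compound 1 24/74 = 32.4% → Drug B
Stage IV: Drug B 51/167 = 30.5%, Compound 1 3/11 = 27.3% → Drug B
Overall: Drug B 123/325 = 37.8%, Compound 1 121/269 = 45.0% → Compound 1
Drug B wins each disease group but Compound 1 wins overall — the comparison reverses. Drug B's patients skew toward stage IV, which has a lower base rate.

Yes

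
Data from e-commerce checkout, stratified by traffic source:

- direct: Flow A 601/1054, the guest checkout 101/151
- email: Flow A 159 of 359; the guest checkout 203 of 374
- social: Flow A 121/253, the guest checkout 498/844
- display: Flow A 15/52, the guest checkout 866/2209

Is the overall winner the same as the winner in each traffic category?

Direct: Flow A 601/1054 = 57.0%, the guest checkout 101/151 = 66.9% → the guest checkout
Email: Flow A 159/359 = 44.3%, the guest checkout 203/374 = 54.3% → the guest checkout
Social: Flow A 121/253 = 47.8%, the guest checkout 498/844 = 59.0% → the guest checkout
Display: Flow A 15/52 = 28.8%, the guest checkout 866/2209 = 39.2% → the guest checkout
Overall: Flow A 896/1718 = 52.2%, the guest checkout 1668/3578 = 46.6% → Flow A
The guest checkout wins each traffic group but Flow A wins overall — the comparison reverses. The guest checkout's sessions skew toward display, which has a lower base rate.

No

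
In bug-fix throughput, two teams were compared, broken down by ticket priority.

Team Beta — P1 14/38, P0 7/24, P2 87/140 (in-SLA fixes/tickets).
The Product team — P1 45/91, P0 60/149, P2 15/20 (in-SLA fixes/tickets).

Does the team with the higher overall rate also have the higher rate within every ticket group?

P1: Team Beta 14/38 = 36.8%, the Product team 45/91 = 49.5% → the Product team
P0: Team Beta 7/24 = 29.2%, the Product team 60/149 = 40.3% → the Product team
P2: Team Beta 87/140 = 62.1%, the Product team 15/20 = 75.0% → the Product team
Overall: Team Beta 108/202 = 53.5%, the Product team 120/260 = 46.2% → Team Beta
The Product team wins each ticket group but Team Beta wins overall — the comparison reverses. The Product team's tickets skew toward P0, which has a lower base rate.

No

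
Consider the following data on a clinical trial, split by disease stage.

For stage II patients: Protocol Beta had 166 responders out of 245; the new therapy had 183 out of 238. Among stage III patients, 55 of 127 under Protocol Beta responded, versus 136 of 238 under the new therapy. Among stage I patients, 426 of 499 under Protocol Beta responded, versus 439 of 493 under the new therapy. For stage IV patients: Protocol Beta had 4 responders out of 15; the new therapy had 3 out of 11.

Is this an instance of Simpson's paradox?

Stage II: Protocol Beta 166/245 = 67.8%, the new therapy 183/238 = 76.9% → the new therapy
Stage III: Protocol Beta 55/127 = 43.3%, the new therapy 136/238 = 57.1% → the new therapy
Stage I: Protocol Beta 426/499 = 85.4%, the new therapy 439/493 = 89.0% → the new therapy
Stage IV: Protocol Beta 4/15 = 26.7%, the new therapy 3/11 = 27.3% → the new therapy
Overall: Protocol Beta 651/886 = 73.5%, the new therapy 761/980 = 77.7% → the new therapy
The new therapy wins overall and in every disease group — no reversal.

No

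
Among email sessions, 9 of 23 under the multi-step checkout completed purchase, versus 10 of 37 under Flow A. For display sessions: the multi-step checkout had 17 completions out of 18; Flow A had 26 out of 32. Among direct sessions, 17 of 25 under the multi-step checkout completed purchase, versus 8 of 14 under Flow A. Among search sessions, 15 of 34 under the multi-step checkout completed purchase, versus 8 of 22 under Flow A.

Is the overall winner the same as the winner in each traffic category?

Yes

Email: the multi-step checkout 9/23 = 39.1%, Flow A 10/37 = 27.0% → the multi-step checkout
Display: the multi-step checkout 17/18 = 94.4%, Flow A 26/32 = 81.2% → the multi-step checkout
Direct: the multi-step checkout 17/25 = 68.0%, Flow A 8/14 = 57.1% → the multi-step checkout
Search: the multi-step checkout 15/34 = 44.1%, Flow A 8/22 = 36.4% → the multi-step checkout
Overall: the multi-step checkout 58/100 = 58.0%, Flow A 52/105 = 49.5% → the multi-step checkout
The multi-step checkout wins overall and in every traffic group — no reversal.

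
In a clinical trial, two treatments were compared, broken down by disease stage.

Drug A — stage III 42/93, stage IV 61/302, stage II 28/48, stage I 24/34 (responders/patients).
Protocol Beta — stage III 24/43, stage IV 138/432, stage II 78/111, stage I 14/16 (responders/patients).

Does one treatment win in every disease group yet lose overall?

No

Stage III: Drug A 42/93 = 45.2%, Protocol Beta 24/43 = 55.8% → Protocol Beta
Stage IV: Drug A 61/302 = 20.2%, Protocol Beta 138/432 = 31.9% → Protocol Beta
Stage II: Drug A 28/48 = 58.3%, Protocol Beta 78/111 = 70.3% → Protocol Beta
Stage I: Drug A 24/34 = 70.6%, Protocol Beta 14/16 = 87.5% → Protocol Beta
Overall: Drug A 155/477 = 32.5%, Protocol Beta 254/602 = 42.2% → Protocol Beta
Protocol Beta wins overall and in every disease group — no reversal.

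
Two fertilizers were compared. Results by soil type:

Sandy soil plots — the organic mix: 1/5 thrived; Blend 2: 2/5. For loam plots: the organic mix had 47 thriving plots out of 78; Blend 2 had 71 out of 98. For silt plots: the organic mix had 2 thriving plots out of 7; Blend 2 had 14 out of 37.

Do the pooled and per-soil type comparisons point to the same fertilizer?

Yes

Sandy soil: the organic mix 1/5 = 20.0%, Blend 2 2/5 = 40.0% → Blend 2
Loam: the organic mix 47/78 = 60.3%, Blend 2 71/98 = 72.4% → Blend 2
Silt: the organic mix 2/7 = 28.6%, Blend 2 14/37 = 37.8% → Blend 2
Overall: the organic mix 50/90 = 55.6%, Blend 2 87/140 = 62.1% → Blend 2
Blend 2 wins overall and in every soil group — no reversal.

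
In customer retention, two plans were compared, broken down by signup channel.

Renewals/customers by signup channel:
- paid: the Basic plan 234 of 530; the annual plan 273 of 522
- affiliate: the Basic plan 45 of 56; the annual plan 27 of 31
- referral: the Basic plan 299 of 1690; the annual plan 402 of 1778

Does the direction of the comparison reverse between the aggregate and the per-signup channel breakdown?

No

Paid: the Basic plan 234/530 = 44.2%, the annual plan 273/522 = 52.3% → the annual plan
Affiliate: the Basic plan 45/56 = 80.4%, the annual plan 27/31 = 87.1% → the annual plan
Referral: the Basic plan 299/1690 = 17.7%, the annual plan 402/1778 = 22.6% → the annual plan
Overall: the Basic plan 578/2276 = 25.4%, the annual plan 702/2331 = 30.1% → the annual plan
The annual plan wins overall and in every signup group — no reversal.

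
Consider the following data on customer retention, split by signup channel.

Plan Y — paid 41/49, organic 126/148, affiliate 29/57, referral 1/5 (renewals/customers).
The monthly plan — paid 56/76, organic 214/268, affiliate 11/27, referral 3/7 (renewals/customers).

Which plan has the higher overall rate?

Plan Y

Paid: Plan Y 41/49 = 83.7%, the monthly plan 56/76 = 73.7% → Plan Y
Organic: Plan Y 126/148 = 85.1%, the monthly plan 214/268 = 79.9% → Plan Y
Affiliate: Plan Y 29/57 = 50.9%, the monthly plan 11/27 = 40.7% → Plan Y
Referral: Plan Y 1/5 = 20.0%, the monthly plan 3/7 = 42.9% → the monthly plan
Overall: Plan Y 197/259 = 76.1%, the monthly plan 284/378 = 75.1% → Plan Y
(Neither sweeps every signup group, but Plan Y has the higher pooled rate.)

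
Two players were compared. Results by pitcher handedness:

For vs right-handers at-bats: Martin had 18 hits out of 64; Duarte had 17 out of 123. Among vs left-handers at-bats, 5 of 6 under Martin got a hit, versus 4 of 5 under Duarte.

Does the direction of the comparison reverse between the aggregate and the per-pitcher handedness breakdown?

Vs right-handers: Martin 18/64 = 28.1%, Duarte 17/123 = 13.8% → Martin
Vs left-handers: Martin 5/6 = 83.3%, Duarte 4/5 = 80.0% → Martin
Overall: Martin 23/70 = 32.9%, Duarte 21/128 = 16.4% → Martin
Martin wins overall and in every pitcher group — no reversal.

No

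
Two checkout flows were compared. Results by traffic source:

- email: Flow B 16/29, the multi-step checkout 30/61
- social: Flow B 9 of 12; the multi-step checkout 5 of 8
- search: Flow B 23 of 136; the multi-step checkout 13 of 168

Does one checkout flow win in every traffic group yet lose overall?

Email: Flow B 16/29 = 55.2%, the multi-step checkout 30/61 = 49.2% → Flow B
Social: Flow B 9/12 = 75.0%, the multi-step checkout 5/8 = 62.5% → Flow B
Search: Flow B 23/136 = 16.9%, the multi-step checkout 13/168 = 7.7% → Flow B
Overall: Flow B 48/177 = 27.1%, the multi-step checkout 48/237 = 20.3% → Flow B
Flow B wins overall and in every traffic group — no reversal.

No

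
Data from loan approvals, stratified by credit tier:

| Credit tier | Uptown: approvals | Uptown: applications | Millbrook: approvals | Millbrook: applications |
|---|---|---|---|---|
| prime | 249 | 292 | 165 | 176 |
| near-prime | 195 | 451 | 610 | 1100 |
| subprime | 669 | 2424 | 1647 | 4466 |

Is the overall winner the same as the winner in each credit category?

Prime: Uptown 249/292 = 85.3%, Millbrook 165/176 = 93.8% → Millbrook
Near-prime: Uptown 195/451 = 43.2%, Millbrook 610/1100 = 55.5% → Millbrook
Subprime: Uptown 669/2424 = 27.6%, Millbrook 1647/4466 = 36.9% → Millbrook
Overall: Uptown 1113/3167 = 35.1%, Millbrook 2422/5742 = 42.2% → Millbrook
Millbrook wins overall and in every credit group — no reversal.

Yes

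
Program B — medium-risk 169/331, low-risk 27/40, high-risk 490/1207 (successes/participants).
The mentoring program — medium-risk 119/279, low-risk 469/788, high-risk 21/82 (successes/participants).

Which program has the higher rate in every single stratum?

Program B

Medium-risk: Program B 169/331 = 51.1%, the mentoring program 119/279 = 42.7% → Program B
Low-risk: Program B 27/40 = 67.5%, the mentoring program 469/788 = 59.5% → Program B
High-risk: Program B 490/1207 = 40.6%, the mentoring program 21/82 = 25.6% → Program B
Program B has the higher rate in all 3 groups.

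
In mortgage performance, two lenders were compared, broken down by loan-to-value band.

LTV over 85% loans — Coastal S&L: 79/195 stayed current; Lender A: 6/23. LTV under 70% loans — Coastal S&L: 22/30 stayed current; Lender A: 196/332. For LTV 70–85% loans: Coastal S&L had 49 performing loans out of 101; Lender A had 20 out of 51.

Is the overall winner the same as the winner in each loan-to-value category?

LTV over 85%: Coastal S&L 79/195 = 40.5%, Lender A 6/23 = 26.1% → Coastal S&L
LTV under 70%: Coastal S&L 22/30 = 73.3%, Lender A 196/332 = 59.0% → Coastal S&L
LTV 70–85%: Coastal S&L 49/101 = 48.5%, Lender A 20/51 = 39.2% → Coastal S&L
Overall: Coastal S&L 150/326 = 46.0%, Lender A 222/406 = 54.7% → Lender A
Coastal S&L wins each loan-to-value group but Lender A wins overall — the comparison reverses. Coastal S&L's loans skew toward LTV over 85%, which has a lower base rate.

No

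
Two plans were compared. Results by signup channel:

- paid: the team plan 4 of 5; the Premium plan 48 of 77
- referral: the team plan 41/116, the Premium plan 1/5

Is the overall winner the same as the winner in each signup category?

No

Paid: the team plan 4/5 = 80.0%, the Premium plan 48/77 = 62.3% → the team plan
Referral: the team plan 41/116 = 35.3%, the Premium plan 1/5 = 20.0% → the team plan
Overall: the team plan 45/121 = 37.2%, the Premium plan 49/82 = 59.8% → the Premium plan
The team plan wins each signup group but the Premium plan wins overall — the comparison reverses. The team plan's customers skew toward referral, which has a lower base rate.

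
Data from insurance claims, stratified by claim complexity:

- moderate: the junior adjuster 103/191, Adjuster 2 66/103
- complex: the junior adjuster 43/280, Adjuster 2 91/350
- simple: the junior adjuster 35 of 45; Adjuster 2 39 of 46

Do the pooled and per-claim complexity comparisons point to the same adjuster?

Yes

Moderate: the junior adjuster 103/191 = 53.9%, Adjuster 2 66/103 = 64.1% → Adjuster 2
Complex: the junior adjuster 43/280 = 15.4%, Adjuster 2 91/350 = 26.0% → Adjuster 2
Simple: the junior adjuster 35/45 = 77.8%, Adjuster 2 39/46 = 84.8% → Adjuster 2
Overall: the junior adjuster 181/516 = 35.1%, Adjuster 2 196/499 = 39.3% → Adjuster 2
Adjuster 2 wins overall and in every claim group — no reversal.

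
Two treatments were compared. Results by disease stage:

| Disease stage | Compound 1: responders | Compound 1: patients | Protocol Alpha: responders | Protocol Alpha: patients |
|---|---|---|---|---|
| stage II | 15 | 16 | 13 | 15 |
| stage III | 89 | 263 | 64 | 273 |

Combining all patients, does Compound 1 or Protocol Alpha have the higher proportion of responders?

Stage II: Compound 1 15/16 = 93.8%, Protocol Alpha 13/15 = 86.7% → Compound 1
Stage III: Compound 1 89/263 = 33.8%, Protocol Alpha 64/273 = 23.4% → Compound 1
Overall: Compound 1 104/279 = 37.3%, Protocol Alpha 77/288 = 26.7% → Compound 1

Compound 1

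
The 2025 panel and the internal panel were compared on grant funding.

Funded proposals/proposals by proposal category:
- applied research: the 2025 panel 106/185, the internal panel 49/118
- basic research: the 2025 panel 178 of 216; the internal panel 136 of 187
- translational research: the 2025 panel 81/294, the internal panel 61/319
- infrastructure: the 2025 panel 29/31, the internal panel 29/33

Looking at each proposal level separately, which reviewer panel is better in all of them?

the 2025 panel

Applied research: the 2025 panel 106/185 = 57.3%, the internal panel 49/118 = 41.5% → the 2025 panel
Basic research: the 2025 panel 178/216 = 82.4%, the internal panel 136/187 = 72.7% → the 2025 panel
Translational research: the 2025 panel 81/294 = 27.6%, the internal panel 61/319 = 19.1% → the 2025 panel
Infrastructure: the 2025 panel 29/31 = 93.5%, the internal panel 29/33 = 87.9% → the 2025 panel
The 2025 panel has the higher rate in all 4 groups.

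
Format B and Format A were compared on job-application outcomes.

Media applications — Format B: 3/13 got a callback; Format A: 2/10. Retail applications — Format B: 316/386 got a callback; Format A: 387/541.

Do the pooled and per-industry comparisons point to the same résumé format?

Media: Format B 3/13 = 23.1%, Format A 2/10 = 20.0% → Format B
Retail: Format B 316/386 = 81.9%, Format A 387/541 = 71.5% → Format B
Overall: Format B 319/399 = 79.9%, Format A 389/551 = 70.6% → Format B
Format B wins overall and in every industry group — no reversal.

Yes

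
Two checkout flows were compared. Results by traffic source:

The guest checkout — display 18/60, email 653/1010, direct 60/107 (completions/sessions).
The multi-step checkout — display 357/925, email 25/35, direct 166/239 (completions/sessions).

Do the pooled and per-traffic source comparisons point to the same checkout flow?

No

Display: the guest checkout 18/60 = 30.0%, the multi-step checkout 357/925 = 38.6% → the multi-step checkout
Email: the guest checkout 653/1010 = 64.7%, the multi-step checkout 25/35 = 71.4% → the multi-step checkout
Direct: the guest checkout 60/107 = 56.1%, the multi-step checkout 166/239 = 69.5% → the multi-step checkout
Overall: the guest checkout 731/1177 = 62.1%, the multi-step checkout 548/1199 = 45.7% → the guest checkout
The multi-step checkout wins each traffic group but the guest checkout wins overall — the comparison reverses. The multi-step checkout's sessions skew toward display, which has a lower base rate.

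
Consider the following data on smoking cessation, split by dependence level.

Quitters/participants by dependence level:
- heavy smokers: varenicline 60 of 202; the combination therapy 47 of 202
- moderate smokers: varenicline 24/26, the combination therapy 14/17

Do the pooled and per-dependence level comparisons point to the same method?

Heavy smokers: varenicline 60/202 = 29.7%, the combination therapy 47/202 = 23.3% → varenicline
Moderate smokers: varenicline 24/26 = 92.3%, the combination therapy 14/17 = 82.4% → varenicline
Overall: varenicline 84/228 = 36.8%, the combination therapy 61/219 = 27.9% → varenicline
Varenicline wins overall and in every dependence group — no reversal.

Yes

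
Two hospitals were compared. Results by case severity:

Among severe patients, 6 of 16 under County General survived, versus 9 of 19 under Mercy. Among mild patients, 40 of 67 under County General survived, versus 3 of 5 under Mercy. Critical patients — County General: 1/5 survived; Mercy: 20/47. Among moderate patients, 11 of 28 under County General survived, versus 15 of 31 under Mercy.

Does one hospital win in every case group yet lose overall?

Severe: County General 6/16 = 37.5%, Mercy 9/19 = 47.4% → Mercy
Mild: County General 40/67 = 59.7%, Mercy 3/5 = 60.0% → Mercy
Critical: County General 1/5 = 20.0%, Mercy 20/47 = 42.6% → Mercy
Moderate: County General 11/28 = 39.3%, Mercy 15/31 = 48.4% → Mercy
Overall: County General 58/116 = 50.0%, Mercy 47/102 = 46.1% → County General
Mercy wins each case group but County General wins overall — the comparison reverses. Mercy's patients skew toward critical, which has a lower base rate.

Yes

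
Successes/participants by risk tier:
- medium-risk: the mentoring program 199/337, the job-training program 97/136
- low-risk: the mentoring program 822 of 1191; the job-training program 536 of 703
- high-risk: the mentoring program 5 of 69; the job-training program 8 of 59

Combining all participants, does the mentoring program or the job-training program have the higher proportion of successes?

Medium-risk: the mentoring program 199/337 = 59.1%, the job-training program 97/136 = 71.3% → the job-training program
Low-risk: the mentoring program 822/1191 = 69.0%, the job-training program 536/703 = 76.2% → the job-training program
High-risk: the mentoring program 5/69 = 7.2%, the job-training program 8/59 = 13.6% → the job-training program
Overall: the mentoring program 1026/1597 = 64.2%, the job-training program 641/898 = 71.4% → the job-training program

the job-training program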